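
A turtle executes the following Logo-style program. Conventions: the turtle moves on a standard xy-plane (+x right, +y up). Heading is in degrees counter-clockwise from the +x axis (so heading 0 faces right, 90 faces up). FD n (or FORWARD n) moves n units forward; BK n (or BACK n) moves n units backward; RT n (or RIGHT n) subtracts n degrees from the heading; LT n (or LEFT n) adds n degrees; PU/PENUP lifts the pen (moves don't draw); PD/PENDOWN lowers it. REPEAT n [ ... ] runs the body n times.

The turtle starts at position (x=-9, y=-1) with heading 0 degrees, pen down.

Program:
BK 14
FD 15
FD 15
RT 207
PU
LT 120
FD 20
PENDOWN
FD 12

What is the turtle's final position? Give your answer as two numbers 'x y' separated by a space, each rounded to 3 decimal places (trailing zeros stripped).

Executing turtle program step by step:
Start: pos=(-9,-1), heading=0, pen down
BK 14: (-9,-1) -> (-23,-1) [heading=0, draw]
FD 15: (-23,-1) -> (-8,-1) [heading=0, draw]
FD 15: (-8,-1) -> (7,-1) [heading=0, draw]
RT 207: heading 0 -> 153
PU: pen up
LT 120: heading 153 -> 273
FD 20: (7,-1) -> (8.047,-20.973) [heading=273, move]
PD: pen down
FD 12: (8.047,-20.973) -> (8.675,-32.956) [heading=273, draw]
Final: pos=(8.675,-32.956), heading=273, 4 segment(s) drawn

Answer: 8.675 -32.956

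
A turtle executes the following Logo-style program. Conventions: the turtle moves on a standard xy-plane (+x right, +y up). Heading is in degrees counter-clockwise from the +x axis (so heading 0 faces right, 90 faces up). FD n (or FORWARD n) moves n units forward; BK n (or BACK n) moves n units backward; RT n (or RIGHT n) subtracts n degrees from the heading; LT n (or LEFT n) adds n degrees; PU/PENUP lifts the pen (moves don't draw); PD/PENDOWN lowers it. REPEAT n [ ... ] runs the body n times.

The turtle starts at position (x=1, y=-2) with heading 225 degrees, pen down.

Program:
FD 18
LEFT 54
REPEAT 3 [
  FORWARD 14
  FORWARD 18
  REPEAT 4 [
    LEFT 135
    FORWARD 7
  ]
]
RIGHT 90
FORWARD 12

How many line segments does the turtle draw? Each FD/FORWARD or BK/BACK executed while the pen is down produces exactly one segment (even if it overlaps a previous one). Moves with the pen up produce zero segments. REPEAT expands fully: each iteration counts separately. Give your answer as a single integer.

Executing turtle program step by step:
Start: pos=(1,-2), heading=225, pen down
FD 18: (1,-2) -> (-11.728,-14.728) [heading=225, draw]
LT 54: heading 225 -> 279
REPEAT 3 [
  -- iteration 1/3 --
  FD 14: (-11.728,-14.728) -> (-9.538,-28.556) [heading=279, draw]
  FD 18: (-9.538,-28.556) -> (-6.722,-46.334) [heading=279, draw]
  REPEAT 4 [
    -- iteration 1/4 --
    LT 135: heading 279 -> 54
    FD 7: (-6.722,-46.334) -> (-2.608,-40.671) [heading=54, draw]
    -- iteration 2/4 --
    LT 135: heading 54 -> 189
    FD 7: (-2.608,-40.671) -> (-9.521,-41.766) [heading=189, draw]
    -- iteration 3/4 --
    LT 135: heading 189 -> 324
    FD 7: (-9.521,-41.766) -> (-3.858,-45.88) [heading=324, draw]
    -- iteration 4/4 --
    LT 135: heading 324 -> 99
    FD 7: (-3.858,-45.88) -> (-4.953,-38.967) [heading=99, draw]
  ]
  -- iteration 2/3 --
  FD 14: (-4.953,-38.967) -> (-7.143,-25.139) [heading=99, draw]
  FD 18: (-7.143,-25.139) -> (-9.959,-7.361) [heading=99, draw]
  REPEAT 4 [
    -- iteration 1/4 --
    LT 135: heading 99 -> 234
    FD 7: (-9.959,-7.361) -> (-14.074,-13.024) [heading=234, draw]
    -- iteration 2/4 --
    LT 135: heading 234 -> 9
    FD 7: (-14.074,-13.024) -> (-7.16,-11.929) [heading=9, draw]
    -- iteration 3/4 --
    LT 135: heading 9 -> 144
    FD 7: (-7.16,-11.929) -> (-12.823,-7.814) [heading=144, draw]
    -- iteration 4/4 --
    LT 135: heading 144 -> 279
    FD 7: (-12.823,-7.814) -> (-11.728,-14.728) [heading=279, draw]
  ]
  -- iteration 3/3 --
  FD 14: (-11.728,-14.728) -> (-9.538,-28.556) [heading=279, draw]
  FD 18: (-9.538,-28.556) -> (-6.722,-46.334) [heading=279, draw]
  REPEAT 4 [
    -- iteration 1/4 --
    LT 135: heading 279 -> 54
    FD 7: (-6.722,-46.334) -> (-2.608,-40.671) [heading=54, draw]
    -- iteration 2/4 --
    LT 135: heading 54 -> 189
    FD 7: (-2.608,-40.671) -> (-9.521,-41.766) [heading=189, draw]
    -- iteration 3/4 --
    LT 135: heading 189 -> 324
    FD 7: (-9.521,-41.766) -> (-3.858,-45.88) [heading=324, draw]
    -- iteration 4/4 --
    LT 135: heading 324 -> 99
    FD 7: (-3.858,-45.88) -> (-4.953,-38.967) [heading=99, draw]
  ]
]
RT 90: heading 99 -> 9
FD 12: (-4.953,-38.967) -> (6.899,-37.089) [heading=9, draw]
Final: pos=(6.899,-37.089), heading=9, 20 segment(s) drawn
Segments drawn: 20

Answer: 20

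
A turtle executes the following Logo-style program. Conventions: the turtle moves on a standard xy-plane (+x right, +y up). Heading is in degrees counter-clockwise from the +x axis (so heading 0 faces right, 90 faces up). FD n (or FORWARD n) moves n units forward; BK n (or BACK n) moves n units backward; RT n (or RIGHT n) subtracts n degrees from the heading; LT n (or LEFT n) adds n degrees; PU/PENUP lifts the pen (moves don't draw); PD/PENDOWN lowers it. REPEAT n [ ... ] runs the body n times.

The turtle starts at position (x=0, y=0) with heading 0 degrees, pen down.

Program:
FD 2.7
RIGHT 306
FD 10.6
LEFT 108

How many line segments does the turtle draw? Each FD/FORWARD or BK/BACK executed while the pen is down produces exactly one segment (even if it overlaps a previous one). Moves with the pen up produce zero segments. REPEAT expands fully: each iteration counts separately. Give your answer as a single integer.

Answer: 2

Derivation:
Executing turtle program step by step:
Start: pos=(0,0), heading=0, pen down
FD 2.7: (0,0) -> (2.7,0) [heading=0, draw]
RT 306: heading 0 -> 54
FD 10.6: (2.7,0) -> (8.931,8.576) [heading=54, draw]
LT 108: heading 54 -> 162
Final: pos=(8.931,8.576), heading=162, 2 segment(s) drawn
Segments drawn: 2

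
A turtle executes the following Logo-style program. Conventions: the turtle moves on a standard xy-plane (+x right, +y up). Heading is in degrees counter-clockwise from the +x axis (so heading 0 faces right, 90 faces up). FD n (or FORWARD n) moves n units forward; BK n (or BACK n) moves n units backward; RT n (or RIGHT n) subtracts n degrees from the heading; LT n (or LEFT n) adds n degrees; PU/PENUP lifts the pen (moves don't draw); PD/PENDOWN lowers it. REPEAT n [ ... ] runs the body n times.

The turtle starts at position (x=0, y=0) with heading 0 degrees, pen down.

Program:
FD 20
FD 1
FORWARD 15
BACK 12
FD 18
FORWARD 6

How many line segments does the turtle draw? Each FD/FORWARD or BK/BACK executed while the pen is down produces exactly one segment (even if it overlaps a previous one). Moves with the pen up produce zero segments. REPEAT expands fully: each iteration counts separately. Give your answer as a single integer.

Executing turtle program step by step:
Start: pos=(0,0), heading=0, pen down
FD 20: (0,0) -> (20,0) [heading=0, draw]
FD 1: (20,0) -> (21,0) [heading=0, draw]
FD 15: (21,0) -> (36,0) [heading=0, draw]
BK 12: (36,0) -> (24,0) [heading=0, draw]
FD 18: (24,0) -> (42,0) [heading=0, draw]
FD 6: (42,0) -> (48,0) [heading=0, draw]
Final: pos=(48,0), heading=0, 6 segment(s) drawn
Segments drawn: 6

Answer: 6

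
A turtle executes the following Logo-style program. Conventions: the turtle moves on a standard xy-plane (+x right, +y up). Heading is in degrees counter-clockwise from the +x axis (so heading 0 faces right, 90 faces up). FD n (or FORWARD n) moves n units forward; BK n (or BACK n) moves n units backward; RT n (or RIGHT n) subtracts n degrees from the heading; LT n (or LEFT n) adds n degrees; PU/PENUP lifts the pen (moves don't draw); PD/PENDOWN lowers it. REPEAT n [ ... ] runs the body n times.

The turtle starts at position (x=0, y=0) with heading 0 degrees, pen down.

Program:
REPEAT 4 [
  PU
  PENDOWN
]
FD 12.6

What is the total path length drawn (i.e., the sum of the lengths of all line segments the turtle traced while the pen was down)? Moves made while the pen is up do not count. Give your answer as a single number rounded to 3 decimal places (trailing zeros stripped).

Answer: 12.6

Derivation:
Executing turtle program step by step:
Start: pos=(0,0), heading=0, pen down
REPEAT 4 [
  -- iteration 1/4 --
  PU: pen up
  PD: pen down
  -- iteration 2/4 --
  PU: pen up
  PD: pen down
  -- iteration 3/4 --
  PU: pen up
  PD: pen down
  -- iteration 4/4 --
  PU: pen up
  PD: pen down
]
FD 12.6: (0,0) -> (12.6,0) [heading=0, draw]
Final: pos=(12.6,0), heading=0, 1 segment(s) drawn

Segment lengths:
  seg 1: (0,0) -> (12.6,0), length = 12.6
Total = 12.6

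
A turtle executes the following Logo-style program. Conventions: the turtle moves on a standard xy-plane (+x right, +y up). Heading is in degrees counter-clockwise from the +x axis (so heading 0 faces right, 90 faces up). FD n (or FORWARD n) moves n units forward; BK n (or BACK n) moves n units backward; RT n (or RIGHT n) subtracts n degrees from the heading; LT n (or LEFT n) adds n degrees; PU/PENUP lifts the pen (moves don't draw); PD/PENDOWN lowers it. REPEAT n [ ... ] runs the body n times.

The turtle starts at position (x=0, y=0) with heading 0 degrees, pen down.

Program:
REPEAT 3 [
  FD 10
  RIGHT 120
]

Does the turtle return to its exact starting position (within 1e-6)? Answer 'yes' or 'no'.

Executing turtle program step by step:
Start: pos=(0,0), heading=0, pen down
REPEAT 3 [
  -- iteration 1/3 --
  FD 10: (0,0) -> (10,0) [heading=0, draw]
  RT 120: heading 0 -> 240
  -- iteration 2/3 --
  FD 10: (10,0) -> (5,-8.66) [heading=240, draw]
  RT 120: heading 240 -> 120
  -- iteration 3/3 --
  FD 10: (5,-8.66) -> (0,0) [heading=120, draw]
  RT 120: heading 120 -> 0
]
Final: pos=(0,0), heading=0, 3 segment(s) drawn

Start position: (0, 0)
Final position: (0, 0)
Distance = 0; < 1e-6 -> CLOSED

Answer: yes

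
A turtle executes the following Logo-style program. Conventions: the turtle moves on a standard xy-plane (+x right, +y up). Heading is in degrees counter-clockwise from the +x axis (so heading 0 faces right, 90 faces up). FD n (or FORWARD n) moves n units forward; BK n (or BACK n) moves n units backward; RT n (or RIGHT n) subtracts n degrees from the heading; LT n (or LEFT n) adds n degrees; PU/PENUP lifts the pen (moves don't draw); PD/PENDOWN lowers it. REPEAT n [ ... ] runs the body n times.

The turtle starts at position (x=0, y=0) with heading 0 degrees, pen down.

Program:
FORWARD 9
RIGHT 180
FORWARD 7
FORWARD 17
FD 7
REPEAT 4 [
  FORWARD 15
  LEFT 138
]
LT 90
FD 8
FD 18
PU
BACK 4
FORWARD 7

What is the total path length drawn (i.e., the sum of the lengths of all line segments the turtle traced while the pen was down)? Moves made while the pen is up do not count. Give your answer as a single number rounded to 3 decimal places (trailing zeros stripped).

Answer: 126

Derivation:
Executing turtle program step by step:
Start: pos=(0,0), heading=0, pen down
FD 9: (0,0) -> (9,0) [heading=0, draw]
RT 180: heading 0 -> 180
FD 7: (9,0) -> (2,0) [heading=180, draw]
FD 17: (2,0) -> (-15,0) [heading=180, draw]
FD 7: (-15,0) -> (-22,0) [heading=180, draw]
REPEAT 4 [
  -- iteration 1/4 --
  FD 15: (-22,0) -> (-37,0) [heading=180, draw]
  LT 138: heading 180 -> 318
  -- iteration 2/4 --
  FD 15: (-37,0) -> (-25.853,-10.037) [heading=318, draw]
  LT 138: heading 318 -> 96
  -- iteration 3/4 --
  FD 15: (-25.853,-10.037) -> (-27.421,4.881) [heading=96, draw]
  LT 138: heading 96 -> 234
  -- iteration 4/4 --
  FD 15: (-27.421,4.881) -> (-36.238,-7.254) [heading=234, draw]
  LT 138: heading 234 -> 12
]
LT 90: heading 12 -> 102
FD 8: (-36.238,-7.254) -> (-37.901,0.571) [heading=102, draw]
FD 18: (-37.901,0.571) -> (-41.643,18.177) [heading=102, draw]
PU: pen up
BK 4: (-41.643,18.177) -> (-40.812,14.265) [heading=102, move]
FD 7: (-40.812,14.265) -> (-42.267,21.112) [heading=102, move]
Final: pos=(-42.267,21.112), heading=102, 10 segment(s) drawn

Segment lengths:
  seg 1: (0,0) -> (9,0), length = 9
  seg 2: (9,0) -> (2,0), length = 7
  seg 3: (2,0) -> (-15,0), length = 17
  seg 4: (-15,0) -> (-22,0), length = 7
  seg 5: (-22,0) -> (-37,0), length = 15
  seg 6: (-37,0) -> (-25.853,-10.037), length = 15
  seg 7: (-25.853,-10.037) -> (-27.421,4.881), length = 15
  seg 8: (-27.421,4.881) -> (-36.238,-7.254), length = 15
  seg 9: (-36.238,-7.254) -> (-37.901,0.571), length = 8
  seg 10: (-37.901,0.571) -> (-41.643,18.177), length = 18
Total = 126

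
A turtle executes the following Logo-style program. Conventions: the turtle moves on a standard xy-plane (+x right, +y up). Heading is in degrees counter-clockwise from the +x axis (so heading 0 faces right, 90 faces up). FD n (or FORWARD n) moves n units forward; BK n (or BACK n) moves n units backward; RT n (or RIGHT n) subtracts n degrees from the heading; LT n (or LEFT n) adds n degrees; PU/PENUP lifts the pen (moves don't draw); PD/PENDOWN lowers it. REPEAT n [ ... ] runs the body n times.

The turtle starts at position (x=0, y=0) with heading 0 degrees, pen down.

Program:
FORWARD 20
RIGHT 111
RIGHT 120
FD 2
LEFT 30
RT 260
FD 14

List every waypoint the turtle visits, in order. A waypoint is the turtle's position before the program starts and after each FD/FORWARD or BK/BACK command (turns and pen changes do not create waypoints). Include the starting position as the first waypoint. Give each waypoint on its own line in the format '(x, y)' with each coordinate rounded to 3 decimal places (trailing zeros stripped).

Executing turtle program step by step:
Start: pos=(0,0), heading=0, pen down
FD 20: (0,0) -> (20,0) [heading=0, draw]
RT 111: heading 0 -> 249
RT 120: heading 249 -> 129
FD 2: (20,0) -> (18.741,1.554) [heading=129, draw]
LT 30: heading 129 -> 159
RT 260: heading 159 -> 259
FD 14: (18.741,1.554) -> (16.07,-12.188) [heading=259, draw]
Final: pos=(16.07,-12.188), heading=259, 3 segment(s) drawn
Waypoints (4 total):
(0, 0)
(20, 0)
(18.741, 1.554)
(16.07, -12.188)

Answer: (0, 0)
(20, 0)
(18.741, 1.554)
(16.07, -12.188)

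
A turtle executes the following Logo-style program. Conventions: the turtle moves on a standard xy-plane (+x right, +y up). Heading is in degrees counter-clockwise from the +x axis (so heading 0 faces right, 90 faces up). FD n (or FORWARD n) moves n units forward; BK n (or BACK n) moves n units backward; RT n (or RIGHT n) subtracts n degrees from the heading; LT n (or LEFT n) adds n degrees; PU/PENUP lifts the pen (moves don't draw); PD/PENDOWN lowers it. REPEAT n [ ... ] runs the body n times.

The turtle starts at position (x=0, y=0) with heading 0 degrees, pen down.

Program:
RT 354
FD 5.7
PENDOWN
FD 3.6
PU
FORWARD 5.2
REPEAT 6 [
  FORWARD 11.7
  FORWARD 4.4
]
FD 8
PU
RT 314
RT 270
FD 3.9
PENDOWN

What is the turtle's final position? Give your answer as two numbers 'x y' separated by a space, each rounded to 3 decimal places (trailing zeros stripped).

Executing turtle program step by step:
Start: pos=(0,0), heading=0, pen down
RT 354: heading 0 -> 6
FD 5.7: (0,0) -> (5.669,0.596) [heading=6, draw]
PD: pen down
FD 3.6: (5.669,0.596) -> (9.249,0.972) [heading=6, draw]
PU: pen up
FD 5.2: (9.249,0.972) -> (14.421,1.516) [heading=6, move]
REPEAT 6 [
  -- iteration 1/6 --
  FD 11.7: (14.421,1.516) -> (26.056,2.739) [heading=6, move]
  FD 4.4: (26.056,2.739) -> (30.432,3.199) [heading=6, move]
  -- iteration 2/6 --
  FD 11.7: (30.432,3.199) -> (42.068,4.422) [heading=6, move]
  FD 4.4: (42.068,4.422) -> (46.444,4.881) [heading=6, move]
  -- iteration 3/6 --
  FD 11.7: (46.444,4.881) -> (58.08,6.104) [heading=6, move]
  FD 4.4: (58.08,6.104) -> (62.456,6.564) [heading=6, move]
  -- iteration 4/6 --
  FD 11.7: (62.456,6.564) -> (74.092,7.787) [heading=6, move]
  FD 4.4: (74.092,7.787) -> (78.468,8.247) [heading=6, move]
  -- iteration 5/6 --
  FD 11.7: (78.468,8.247) -> (90.104,9.47) [heading=6, move]
  FD 4.4: (90.104,9.47) -> (94.48,9.93) [heading=6, move]
  -- iteration 6/6 --
  FD 11.7: (94.48,9.93) -> (106.115,11.153) [heading=6, move]
  FD 4.4: (106.115,11.153) -> (110.491,11.613) [heading=6, move]
]
FD 8: (110.491,11.613) -> (118.448,12.449) [heading=6, move]
PU: pen up
RT 314: heading 6 -> 52
RT 270: heading 52 -> 142
FD 3.9: (118.448,12.449) -> (115.374,14.85) [heading=142, move]
PD: pen down
Final: pos=(115.374,14.85), heading=142, 2 segment(s) drawn

Answer: 115.374 14.85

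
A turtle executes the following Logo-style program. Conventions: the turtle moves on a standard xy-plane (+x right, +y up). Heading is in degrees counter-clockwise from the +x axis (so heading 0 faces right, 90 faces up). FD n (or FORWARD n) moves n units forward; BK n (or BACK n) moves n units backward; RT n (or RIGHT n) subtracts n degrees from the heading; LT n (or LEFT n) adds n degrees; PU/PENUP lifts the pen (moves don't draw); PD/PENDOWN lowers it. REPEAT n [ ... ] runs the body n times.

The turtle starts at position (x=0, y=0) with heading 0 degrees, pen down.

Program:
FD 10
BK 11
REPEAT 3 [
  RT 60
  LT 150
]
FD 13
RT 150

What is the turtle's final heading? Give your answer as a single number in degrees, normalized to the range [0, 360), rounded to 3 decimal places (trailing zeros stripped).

Answer: 120

Derivation:
Executing turtle program step by step:
Start: pos=(0,0), heading=0, pen down
FD 10: (0,0) -> (10,0) [heading=0, draw]
BK 11: (10,0) -> (-1,0) [heading=0, draw]
REPEAT 3 [
  -- iteration 1/3 --
  RT 60: heading 0 -> 300
  LT 150: heading 300 -> 90
  -- iteration 2/3 --
  RT 60: heading 90 -> 30
  LT 150: heading 30 -> 180
  -- iteration 3/3 --
  RT 60: heading 180 -> 120
  LT 150: heading 120 -> 270
]
FD 13: (-1,0) -> (-1,-13) [heading=270, draw]
RT 150: heading 270 -> 120
Final: pos=(-1,-13), heading=120, 3 segment(s) drawn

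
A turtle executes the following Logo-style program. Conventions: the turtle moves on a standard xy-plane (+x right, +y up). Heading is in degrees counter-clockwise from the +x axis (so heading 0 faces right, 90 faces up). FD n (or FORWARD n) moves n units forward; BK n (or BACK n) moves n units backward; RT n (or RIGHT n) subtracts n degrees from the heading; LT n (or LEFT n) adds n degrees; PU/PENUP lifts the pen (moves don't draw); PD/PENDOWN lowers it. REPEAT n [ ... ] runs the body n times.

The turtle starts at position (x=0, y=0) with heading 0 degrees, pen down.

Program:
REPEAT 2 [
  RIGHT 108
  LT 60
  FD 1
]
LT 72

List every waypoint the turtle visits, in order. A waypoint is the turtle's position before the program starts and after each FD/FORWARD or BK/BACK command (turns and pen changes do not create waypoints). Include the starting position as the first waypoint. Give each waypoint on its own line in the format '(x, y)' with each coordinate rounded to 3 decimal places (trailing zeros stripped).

Executing turtle program step by step:
Start: pos=(0,0), heading=0, pen down
REPEAT 2 [
  -- iteration 1/2 --
  RT 108: heading 0 -> 252
  LT 60: heading 252 -> 312
  FD 1: (0,0) -> (0.669,-0.743) [heading=312, draw]
  -- iteration 2/2 --
  RT 108: heading 312 -> 204
  LT 60: heading 204 -> 264
  FD 1: (0.669,-0.743) -> (0.565,-1.738) [heading=264, draw]
]
LT 72: heading 264 -> 336
Final: pos=(0.565,-1.738), heading=336, 2 segment(s) drawn
Waypoints (3 total):
(0, 0)
(0.669, -0.743)
(0.565, -1.738)

Answer: (0, 0)
(0.669, -0.743)
(0.565, -1.738)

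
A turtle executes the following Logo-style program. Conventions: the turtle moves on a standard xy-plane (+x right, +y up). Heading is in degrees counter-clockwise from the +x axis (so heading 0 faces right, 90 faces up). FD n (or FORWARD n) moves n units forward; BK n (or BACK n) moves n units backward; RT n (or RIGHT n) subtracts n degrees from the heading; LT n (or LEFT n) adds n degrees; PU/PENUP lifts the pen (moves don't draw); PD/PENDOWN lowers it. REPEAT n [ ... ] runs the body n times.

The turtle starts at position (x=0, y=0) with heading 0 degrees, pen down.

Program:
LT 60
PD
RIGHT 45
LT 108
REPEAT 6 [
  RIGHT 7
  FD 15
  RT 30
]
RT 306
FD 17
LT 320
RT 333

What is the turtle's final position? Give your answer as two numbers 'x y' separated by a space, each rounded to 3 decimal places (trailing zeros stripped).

Executing turtle program step by step:
Start: pos=(0,0), heading=0, pen down
LT 60: heading 0 -> 60
PD: pen down
RT 45: heading 60 -> 15
LT 108: heading 15 -> 123
REPEAT 6 [
  -- iteration 1/6 --
  RT 7: heading 123 -> 116
  FD 15: (0,0) -> (-6.576,13.482) [heading=116, draw]
  RT 30: heading 116 -> 86
  -- iteration 2/6 --
  RT 7: heading 86 -> 79
  FD 15: (-6.576,13.482) -> (-3.713,28.206) [heading=79, draw]
  RT 30: heading 79 -> 49
  -- iteration 3/6 --
  RT 7: heading 49 -> 42
  FD 15: (-3.713,28.206) -> (7.434,38.243) [heading=42, draw]
  RT 30: heading 42 -> 12
  -- iteration 4/6 --
  RT 7: heading 12 -> 5
  FD 15: (7.434,38.243) -> (22.377,39.551) [heading=5, draw]
  RT 30: heading 5 -> 335
  -- iteration 5/6 --
  RT 7: heading 335 -> 328
  FD 15: (22.377,39.551) -> (35.097,31.602) [heading=328, draw]
  RT 30: heading 328 -> 298
  -- iteration 6/6 --
  RT 7: heading 298 -> 291
  FD 15: (35.097,31.602) -> (40.473,17.598) [heading=291, draw]
  RT 30: heading 291 -> 261
]
RT 306: heading 261 -> 315
FD 17: (40.473,17.598) -> (52.494,5.577) [heading=315, draw]
LT 320: heading 315 -> 275
RT 333: heading 275 -> 302
Final: pos=(52.494,5.577), heading=302, 7 segment(s) drawn

Answer: 52.494 5.577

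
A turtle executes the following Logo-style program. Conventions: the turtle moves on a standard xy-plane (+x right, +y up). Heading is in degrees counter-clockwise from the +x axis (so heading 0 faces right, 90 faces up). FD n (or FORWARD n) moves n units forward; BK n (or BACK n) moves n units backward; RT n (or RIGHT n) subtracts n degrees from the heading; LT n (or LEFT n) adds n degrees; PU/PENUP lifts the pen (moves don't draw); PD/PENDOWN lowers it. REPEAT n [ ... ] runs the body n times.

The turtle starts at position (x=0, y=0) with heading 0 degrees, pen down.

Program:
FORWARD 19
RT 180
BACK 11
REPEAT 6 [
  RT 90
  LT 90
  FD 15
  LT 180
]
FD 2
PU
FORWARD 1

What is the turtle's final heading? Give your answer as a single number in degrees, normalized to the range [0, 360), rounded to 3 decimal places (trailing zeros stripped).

Executing turtle program step by step:
Start: pos=(0,0), heading=0, pen down
FD 19: (0,0) -> (19,0) [heading=0, draw]
RT 180: heading 0 -> 180
BK 11: (19,0) -> (30,0) [heading=180, draw]
REPEAT 6 [
  -- iteration 1/6 --
  RT 90: heading 180 -> 90
  LT 90: heading 90 -> 180
  FD 15: (30,0) -> (15,0) [heading=180, draw]
  LT 180: heading 180 -> 0
  -- iteration 2/6 --
  RT 90: heading 0 -> 270
  LT 90: heading 270 -> 0
  FD 15: (15,0) -> (30,0) [heading=0, draw]
  LT 180: heading 0 -> 180
  -- iteration 3/6 --
  RT 90: heading 180 -> 90
  LT 90: heading 90 -> 180
  FD 15: (30,0) -> (15,0) [heading=180, draw]
  LT 180: heading 180 -> 0
  -- iteration 4/6 --
  RT 90: heading 0 -> 270
  LT 90: heading 270 -> 0
  FD 15: (15,0) -> (30,0) [heading=0, draw]
  LT 180: heading 0 -> 180
  -- iteration 5/6 --
  RT 90: heading 180 -> 90
  LT 90: heading 90 -> 180
  FD 15: (30,0) -> (15,0) [heading=180, draw]
  LT 180: heading 180 -> 0
  -- iteration 6/6 --
  RT 90: heading 0 -> 270
  LT 90: heading 270 -> 0
  FD 15: (15,0) -> (30,0) [heading=0, draw]
  LT 180: heading 0 -> 180
]
FD 2: (30,0) -> (28,0) [heading=180, draw]
PU: pen up
FD 1: (28,0) -> (27,0) [heading=180, move]
Final: pos=(27,0), heading=180, 9 segment(s) drawn

Answer: 180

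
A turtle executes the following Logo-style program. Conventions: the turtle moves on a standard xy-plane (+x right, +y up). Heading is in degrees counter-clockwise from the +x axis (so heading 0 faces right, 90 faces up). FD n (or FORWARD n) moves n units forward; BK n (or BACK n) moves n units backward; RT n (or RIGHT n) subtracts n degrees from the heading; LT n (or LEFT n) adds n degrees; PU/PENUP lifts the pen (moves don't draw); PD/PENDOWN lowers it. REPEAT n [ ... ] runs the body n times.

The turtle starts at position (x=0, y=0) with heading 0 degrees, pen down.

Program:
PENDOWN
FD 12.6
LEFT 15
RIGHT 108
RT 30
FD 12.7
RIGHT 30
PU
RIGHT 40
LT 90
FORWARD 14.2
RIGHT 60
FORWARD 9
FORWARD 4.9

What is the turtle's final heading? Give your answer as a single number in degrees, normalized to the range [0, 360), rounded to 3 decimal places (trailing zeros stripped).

Executing turtle program step by step:
Start: pos=(0,0), heading=0, pen down
PD: pen down
FD 12.6: (0,0) -> (12.6,0) [heading=0, draw]
LT 15: heading 0 -> 15
RT 108: heading 15 -> 267
RT 30: heading 267 -> 237
FD 12.7: (12.6,0) -> (5.683,-10.651) [heading=237, draw]
RT 30: heading 237 -> 207
PU: pen up
RT 40: heading 207 -> 167
LT 90: heading 167 -> 257
FD 14.2: (5.683,-10.651) -> (2.489,-24.487) [heading=257, move]
RT 60: heading 257 -> 197
FD 9: (2.489,-24.487) -> (-6.118,-27.119) [heading=197, move]
FD 4.9: (-6.118,-27.119) -> (-10.804,-28.551) [heading=197, move]
Final: pos=(-10.804,-28.551), heading=197, 2 segment(s) drawn

Answer: 197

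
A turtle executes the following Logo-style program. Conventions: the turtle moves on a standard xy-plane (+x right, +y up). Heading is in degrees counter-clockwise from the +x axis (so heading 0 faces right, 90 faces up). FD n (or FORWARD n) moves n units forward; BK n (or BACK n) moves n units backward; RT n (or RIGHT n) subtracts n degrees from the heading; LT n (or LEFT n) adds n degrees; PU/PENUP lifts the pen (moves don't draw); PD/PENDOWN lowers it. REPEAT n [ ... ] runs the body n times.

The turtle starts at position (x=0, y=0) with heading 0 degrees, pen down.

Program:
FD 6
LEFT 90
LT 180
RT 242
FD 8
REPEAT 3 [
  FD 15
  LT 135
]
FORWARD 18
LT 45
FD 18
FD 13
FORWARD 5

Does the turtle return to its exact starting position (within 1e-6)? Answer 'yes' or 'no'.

Answer: no

Derivation:
Executing turtle program step by step:
Start: pos=(0,0), heading=0, pen down
FD 6: (0,0) -> (6,0) [heading=0, draw]
LT 90: heading 0 -> 90
LT 180: heading 90 -> 270
RT 242: heading 270 -> 28
FD 8: (6,0) -> (13.064,3.756) [heading=28, draw]
REPEAT 3 [
  -- iteration 1/3 --
  FD 15: (13.064,3.756) -> (26.308,10.798) [heading=28, draw]
  LT 135: heading 28 -> 163
  -- iteration 2/3 --
  FD 15: (26.308,10.798) -> (11.963,15.183) [heading=163, draw]
  LT 135: heading 163 -> 298
  -- iteration 3/3 --
  FD 15: (11.963,15.183) -> (19.005,1.939) [heading=298, draw]
  LT 135: heading 298 -> 73
]
FD 18: (19.005,1.939) -> (24.268,19.153) [heading=73, draw]
LT 45: heading 73 -> 118
FD 18: (24.268,19.153) -> (15.817,35.046) [heading=118, draw]
FD 13: (15.817,35.046) -> (9.714,46.524) [heading=118, draw]
FD 5: (9.714,46.524) -> (7.367,50.939) [heading=118, draw]
Final: pos=(7.367,50.939), heading=118, 9 segment(s) drawn

Start position: (0, 0)
Final position: (7.367, 50.939)
Distance = 51.469; >= 1e-6 -> NOT closed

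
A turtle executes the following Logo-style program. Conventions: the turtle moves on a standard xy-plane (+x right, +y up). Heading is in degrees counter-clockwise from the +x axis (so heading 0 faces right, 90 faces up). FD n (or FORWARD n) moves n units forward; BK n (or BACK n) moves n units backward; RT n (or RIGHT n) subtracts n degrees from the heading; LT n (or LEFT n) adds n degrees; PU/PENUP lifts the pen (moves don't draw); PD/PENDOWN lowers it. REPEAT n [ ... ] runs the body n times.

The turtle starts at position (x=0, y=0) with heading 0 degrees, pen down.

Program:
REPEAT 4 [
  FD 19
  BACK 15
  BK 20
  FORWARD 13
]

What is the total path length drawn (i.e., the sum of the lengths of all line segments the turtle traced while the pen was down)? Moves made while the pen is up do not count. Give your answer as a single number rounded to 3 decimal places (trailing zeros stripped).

Answer: 268

Derivation:
Executing turtle program step by step:
Start: pos=(0,0), heading=0, pen down
REPEAT 4 [
  -- iteration 1/4 --
  FD 19: (0,0) -> (19,0) [heading=0, draw]
  BK 15: (19,0) -> (4,0) [heading=0, draw]
  BK 20: (4,0) -> (-16,0) [heading=0, draw]
  FD 13: (-16,0) -> (-3,0) [heading=0, draw]
  -- iteration 2/4 --
  FD 19: (-3,0) -> (16,0) [heading=0, draw]
  BK 15: (16,0) -> (1,0) [heading=0, draw]
  BK 20: (1,0) -> (-19,0) [heading=0, draw]
  FD 13: (-19,0) -> (-6,0) [heading=0, draw]
  -- iteration 3/4 --
  FD 19: (-6,0) -> (13,0) [heading=0, draw]
  BK 15: (13,0) -> (-2,0) [heading=0, draw]
  BK 20: (-2,0) -> (-22,0) [heading=0, draw]
  FD 13: (-22,0) -> (-9,0) [heading=0, draw]
  -- iteration 4/4 --
  FD 19: (-9,0) -> (10,0) [heading=0, draw]
  BK 15: (10,0) -> (-5,0) [heading=0, draw]
  BK 20: (-5,0) -> (-25,0) [heading=0, draw]
  FD 13: (-25,0) -> (-12,0) [heading=0, draw]
]
Final: pos=(-12,0), heading=0, 16 segment(s) drawn

Segment lengths:
  seg 1: (0,0) -> (19,0), length = 19
  seg 2: (19,0) -> (4,0), length = 15
  seg 3: (4,0) -> (-16,0), length = 20
  seg 4: (-16,0) -> (-3,0), length = 13
  seg 5: (-3,0) -> (16,0), length = 19
  seg 6: (16,0) -> (1,0), length = 15
  seg 7: (1,0) -> (-19,0), length = 20
  seg 8: (-19,0) -> (-6,0), length = 13
  seg 9: (-6,0) -> (13,0), length = 19
  seg 10: (13,0) -> (-2,0), length = 15
  seg 11: (-2,0) -> (-22,0), length = 20
  seg 12: (-22,0) -> (-9,0), length = 13
  seg 13: (-9,0) -> (10,0), length = 19
  seg 14: (10,0) -> (-5,0), length = 15
  seg 15: (-5,0) -> (-25,0), length = 20
  seg 16: (-25,0) -> (-12,0), length = 13
Total = 268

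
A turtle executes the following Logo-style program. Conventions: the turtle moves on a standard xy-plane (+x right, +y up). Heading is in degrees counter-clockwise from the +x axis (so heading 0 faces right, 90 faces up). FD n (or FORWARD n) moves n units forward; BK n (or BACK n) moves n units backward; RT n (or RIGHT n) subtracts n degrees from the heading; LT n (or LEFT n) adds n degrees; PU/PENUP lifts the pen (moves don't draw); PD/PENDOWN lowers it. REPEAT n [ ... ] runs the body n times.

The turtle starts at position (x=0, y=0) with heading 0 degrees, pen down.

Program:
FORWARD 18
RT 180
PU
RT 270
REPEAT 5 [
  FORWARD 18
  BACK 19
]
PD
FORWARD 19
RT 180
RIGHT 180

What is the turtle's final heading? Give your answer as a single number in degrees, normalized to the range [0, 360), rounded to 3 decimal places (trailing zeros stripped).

Answer: 270

Derivation:
Executing turtle program step by step:
Start: pos=(0,0), heading=0, pen down
FD 18: (0,0) -> (18,0) [heading=0, draw]
RT 180: heading 0 -> 180
PU: pen up
RT 270: heading 180 -> 270
REPEAT 5 [
  -- iteration 1/5 --
  FD 18: (18,0) -> (18,-18) [heading=270, move]
  BK 19: (18,-18) -> (18,1) [heading=270, move]
  -- iteration 2/5 --
  FD 18: (18,1) -> (18,-17) [heading=270, move]
  BK 19: (18,-17) -> (18,2) [heading=270, move]
  -- iteration 3/5 --
  FD 18: (18,2) -> (18,-16) [heading=270, move]
  BK 19: (18,-16) -> (18,3) [heading=270, move]
  -- iteration 4/5 --
  FD 18: (18,3) -> (18,-15) [heading=270, move]
  BK 19: (18,-15) -> (18,4) [heading=270, move]
  -- iteration 5/5 --
  FD 18: (18,4) -> (18,-14) [heading=270, move]
  BK 19: (18,-14) -> (18,5) [heading=270, move]
]
PD: pen down
FD 19: (18,5) -> (18,-14) [heading=270, draw]
RT 180: heading 270 -> 90
RT 180: heading 90 -> 270
Final: pos=(18,-14), heading=270, 2 segment(s) drawn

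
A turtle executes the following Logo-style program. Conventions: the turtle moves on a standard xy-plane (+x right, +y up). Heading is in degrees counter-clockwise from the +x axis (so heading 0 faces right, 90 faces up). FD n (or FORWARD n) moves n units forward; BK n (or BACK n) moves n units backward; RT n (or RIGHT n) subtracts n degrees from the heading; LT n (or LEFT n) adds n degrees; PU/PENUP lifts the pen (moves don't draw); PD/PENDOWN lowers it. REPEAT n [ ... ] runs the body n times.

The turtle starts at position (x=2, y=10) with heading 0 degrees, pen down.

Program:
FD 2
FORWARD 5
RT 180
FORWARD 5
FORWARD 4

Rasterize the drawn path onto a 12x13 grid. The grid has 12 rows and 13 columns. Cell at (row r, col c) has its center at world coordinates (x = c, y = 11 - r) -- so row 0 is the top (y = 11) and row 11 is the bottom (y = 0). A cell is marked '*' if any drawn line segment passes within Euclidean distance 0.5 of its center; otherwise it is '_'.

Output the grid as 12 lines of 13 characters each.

Answer: _____________
**********___
_____________
_____________
_____________
_____________
_____________
_____________
_____________
_____________
_____________
_____________

Derivation:
Segment 0: (2,10) -> (4,10)
Segment 1: (4,10) -> (9,10)
Segment 2: (9,10) -> (4,10)
Segment 3: (4,10) -> (0,10)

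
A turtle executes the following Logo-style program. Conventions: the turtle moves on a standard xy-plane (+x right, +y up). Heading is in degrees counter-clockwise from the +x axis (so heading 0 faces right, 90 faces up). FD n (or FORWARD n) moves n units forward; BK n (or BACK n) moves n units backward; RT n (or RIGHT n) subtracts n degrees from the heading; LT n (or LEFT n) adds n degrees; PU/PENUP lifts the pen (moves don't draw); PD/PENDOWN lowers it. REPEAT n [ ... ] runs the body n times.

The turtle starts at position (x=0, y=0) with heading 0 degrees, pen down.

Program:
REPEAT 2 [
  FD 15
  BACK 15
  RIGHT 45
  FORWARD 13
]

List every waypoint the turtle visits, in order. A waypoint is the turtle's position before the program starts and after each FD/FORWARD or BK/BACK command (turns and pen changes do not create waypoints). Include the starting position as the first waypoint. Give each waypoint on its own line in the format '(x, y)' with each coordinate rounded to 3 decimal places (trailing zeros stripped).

Executing turtle program step by step:
Start: pos=(0,0), heading=0, pen down
REPEAT 2 [
  -- iteration 1/2 --
  FD 15: (0,0) -> (15,0) [heading=0, draw]
  BK 15: (15,0) -> (0,0) [heading=0, draw]
  RT 45: heading 0 -> 315
  FD 13: (0,0) -> (9.192,-9.192) [heading=315, draw]
  -- iteration 2/2 --
  FD 15: (9.192,-9.192) -> (19.799,-19.799) [heading=315, draw]
  BK 15: (19.799,-19.799) -> (9.192,-9.192) [heading=315, draw]
  RT 45: heading 315 -> 270
  FD 13: (9.192,-9.192) -> (9.192,-22.192) [heading=270, draw]
]
Final: pos=(9.192,-22.192), heading=270, 6 segment(s) drawn
Waypoints (7 total):
(0, 0)
(15, 0)
(0, 0)
(9.192, -9.192)
(19.799, -19.799)
(9.192, -9.192)
(9.192, -22.192)

Answer: (0, 0)
(15, 0)
(0, 0)
(9.192, -9.192)
(19.799, -19.799)
(9.192, -9.192)
(9.192, -22.192)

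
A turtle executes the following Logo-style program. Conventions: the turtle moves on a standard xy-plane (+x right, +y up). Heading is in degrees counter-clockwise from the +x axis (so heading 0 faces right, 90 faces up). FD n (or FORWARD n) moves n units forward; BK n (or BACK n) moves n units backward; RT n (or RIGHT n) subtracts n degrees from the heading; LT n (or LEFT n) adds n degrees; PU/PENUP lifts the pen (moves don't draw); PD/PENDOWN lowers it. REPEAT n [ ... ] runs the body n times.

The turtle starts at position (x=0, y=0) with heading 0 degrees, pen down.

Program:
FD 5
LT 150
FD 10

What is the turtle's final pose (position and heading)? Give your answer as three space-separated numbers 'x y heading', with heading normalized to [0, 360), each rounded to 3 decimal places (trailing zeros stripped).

Executing turtle program step by step:
Start: pos=(0,0), heading=0, pen down
FD 5: (0,0) -> (5,0) [heading=0, draw]
LT 150: heading 0 -> 150
FD 10: (5,0) -> (-3.66,5) [heading=150, draw]
Final: pos=(-3.66,5), heading=150, 2 segment(s) drawn

Answer: -3.66 5 150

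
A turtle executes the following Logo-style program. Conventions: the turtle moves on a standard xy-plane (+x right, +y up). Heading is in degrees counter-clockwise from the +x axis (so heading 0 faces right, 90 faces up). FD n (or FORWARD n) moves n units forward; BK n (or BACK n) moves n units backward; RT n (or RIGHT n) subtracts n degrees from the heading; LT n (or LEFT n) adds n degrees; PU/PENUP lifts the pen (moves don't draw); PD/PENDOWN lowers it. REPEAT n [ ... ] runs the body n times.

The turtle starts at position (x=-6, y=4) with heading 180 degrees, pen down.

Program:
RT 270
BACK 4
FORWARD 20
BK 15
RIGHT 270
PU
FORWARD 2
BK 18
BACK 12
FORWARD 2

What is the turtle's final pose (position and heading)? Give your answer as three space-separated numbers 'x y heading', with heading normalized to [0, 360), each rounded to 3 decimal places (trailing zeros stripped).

Answer: -32 3 0

Derivation:
Executing turtle program step by step:
Start: pos=(-6,4), heading=180, pen down
RT 270: heading 180 -> 270
BK 4: (-6,4) -> (-6,8) [heading=270, draw]
FD 20: (-6,8) -> (-6,-12) [heading=270, draw]
BK 15: (-6,-12) -> (-6,3) [heading=270, draw]
RT 270: heading 270 -> 0
PU: pen up
FD 2: (-6,3) -> (-4,3) [heading=0, move]
BK 18: (-4,3) -> (-22,3) [heading=0, move]
BK 12: (-22,3) -> (-34,3) [heading=0, move]
FD 2: (-34,3) -> (-32,3) [heading=0, move]
Final: pos=(-32,3), heading=0, 3 segment(s) drawn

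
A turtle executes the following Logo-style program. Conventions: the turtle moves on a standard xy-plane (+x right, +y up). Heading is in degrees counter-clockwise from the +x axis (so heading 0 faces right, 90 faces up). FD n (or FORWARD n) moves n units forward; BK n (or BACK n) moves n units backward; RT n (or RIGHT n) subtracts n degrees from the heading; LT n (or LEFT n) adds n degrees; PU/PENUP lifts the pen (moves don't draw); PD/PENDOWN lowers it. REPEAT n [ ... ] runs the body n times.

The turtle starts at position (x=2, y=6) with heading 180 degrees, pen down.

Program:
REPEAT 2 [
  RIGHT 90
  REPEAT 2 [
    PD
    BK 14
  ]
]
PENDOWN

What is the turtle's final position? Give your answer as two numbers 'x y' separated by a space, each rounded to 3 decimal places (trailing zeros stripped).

Answer: -26 -22

Derivation:
Executing turtle program step by step:
Start: pos=(2,6), heading=180, pen down
REPEAT 2 [
  -- iteration 1/2 --
  RT 90: heading 180 -> 90
  REPEAT 2 [
    -- iteration 1/2 --
    PD: pen down
    BK 14: (2,6) -> (2,-8) [heading=90, draw]
    -- iteration 2/2 --
    PD: pen down
    BK 14: (2,-8) -> (2,-22) [heading=90, draw]
  ]
  -- iteration 2/2 --
  RT 90: heading 90 -> 0
  REPEAT 2 [
    -- iteration 1/2 --
    PD: pen down
    BK 14: (2,-22) -> (-12,-22) [heading=0, draw]
    -- iteration 2/2 --
    PD: pen down
    BK 14: (-12,-22) -> (-26,-22) [heading=0, draw]
  ]
]
PD: pen down
Final: pos=(-26,-22), heading=0, 4 segment(s) drawn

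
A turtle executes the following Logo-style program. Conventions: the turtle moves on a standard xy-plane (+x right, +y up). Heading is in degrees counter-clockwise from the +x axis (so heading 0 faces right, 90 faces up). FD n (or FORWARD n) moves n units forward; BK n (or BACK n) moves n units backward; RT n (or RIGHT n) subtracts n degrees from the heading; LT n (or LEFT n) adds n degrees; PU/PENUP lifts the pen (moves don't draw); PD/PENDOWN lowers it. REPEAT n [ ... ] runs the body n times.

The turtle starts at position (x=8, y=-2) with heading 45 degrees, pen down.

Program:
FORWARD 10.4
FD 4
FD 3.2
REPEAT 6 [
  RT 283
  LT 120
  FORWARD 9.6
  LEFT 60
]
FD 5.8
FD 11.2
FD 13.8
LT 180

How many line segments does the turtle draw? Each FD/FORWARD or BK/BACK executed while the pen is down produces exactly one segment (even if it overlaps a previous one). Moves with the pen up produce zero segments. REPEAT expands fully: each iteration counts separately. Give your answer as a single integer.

Answer: 12

Derivation:
Executing turtle program step by step:
Start: pos=(8,-2), heading=45, pen down
FD 10.4: (8,-2) -> (15.354,5.354) [heading=45, draw]
FD 4: (15.354,5.354) -> (18.182,8.182) [heading=45, draw]
FD 3.2: (18.182,8.182) -> (20.445,10.445) [heading=45, draw]
REPEAT 6 [
  -- iteration 1/6 --
  RT 283: heading 45 -> 122
  LT 120: heading 122 -> 242
  FD 9.6: (20.445,10.445) -> (15.938,1.969) [heading=242, draw]
  LT 60: heading 242 -> 302
  -- iteration 2/6 --
  RT 283: heading 302 -> 19
  LT 120: heading 19 -> 139
  FD 9.6: (15.938,1.969) -> (8.693,8.267) [heading=139, draw]
  LT 60: heading 139 -> 199
  -- iteration 3/6 --
  RT 283: heading 199 -> 276
  LT 120: heading 276 -> 36
  FD 9.6: (8.693,8.267) -> (16.46,13.91) [heading=36, draw]
  LT 60: heading 36 -> 96
  -- iteration 4/6 --
  RT 283: heading 96 -> 173
  LT 120: heading 173 -> 293
  FD 9.6: (16.46,13.91) -> (20.211,5.073) [heading=293, draw]
  LT 60: heading 293 -> 353
  -- iteration 5/6 --
  RT 283: heading 353 -> 70
  LT 120: heading 70 -> 190
  FD 9.6: (20.211,5.073) -> (10.756,3.406) [heading=190, draw]
  LT 60: heading 190 -> 250
  -- iteration 6/6 --
  RT 283: heading 250 -> 327
  LT 120: heading 327 -> 87
  FD 9.6: (10.756,3.406) -> (11.259,12.993) [heading=87, draw]
  LT 60: heading 87 -> 147
]
FD 5.8: (11.259,12.993) -> (6.395,16.152) [heading=147, draw]
FD 11.2: (6.395,16.152) -> (-2.999,22.252) [heading=147, draw]
FD 13.8: (-2.999,22.252) -> (-14.572,29.768) [heading=147, draw]
LT 180: heading 147 -> 327
Final: pos=(-14.572,29.768), heading=327, 12 segment(s) drawn
Segments drawn: 12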